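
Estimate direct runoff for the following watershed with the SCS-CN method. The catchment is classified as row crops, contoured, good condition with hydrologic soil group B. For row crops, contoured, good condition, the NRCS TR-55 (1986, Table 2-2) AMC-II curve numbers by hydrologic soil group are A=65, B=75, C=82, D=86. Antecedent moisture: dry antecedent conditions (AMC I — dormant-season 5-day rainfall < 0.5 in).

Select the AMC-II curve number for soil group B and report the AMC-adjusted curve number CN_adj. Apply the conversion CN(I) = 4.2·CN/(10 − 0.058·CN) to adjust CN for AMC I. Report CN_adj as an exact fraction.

CN_adj = 6300/113 ≈ 55.752

NRCS table: row crops, contoured, good condition, soil group B → CN(II) = 75
CN(I) from CN(II)=75: (4.2·75)/(10 − 0.058·75) = 6300/113 ≈ 55.752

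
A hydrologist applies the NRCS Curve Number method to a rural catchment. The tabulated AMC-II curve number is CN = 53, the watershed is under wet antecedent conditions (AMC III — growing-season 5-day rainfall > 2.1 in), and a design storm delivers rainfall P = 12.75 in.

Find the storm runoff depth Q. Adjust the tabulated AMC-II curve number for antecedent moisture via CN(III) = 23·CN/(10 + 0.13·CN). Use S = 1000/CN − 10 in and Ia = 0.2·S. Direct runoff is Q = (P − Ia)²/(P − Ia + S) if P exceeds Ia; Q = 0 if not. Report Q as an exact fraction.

Q = 3411611281/376471084 in ≈ 9.062 in

Wet (AMC III): CN(III) = 23·53/(10 + 0.13·53) = 1219/(1689/100) = 121900/1689 ≈ 72.173
Retention S: 1000/CN − 10 with CN=72.173 → S = 4700/1219 ≈ 3.856 in
Ia = 0.2·(4700/1219) = 940/1219 in ≈ 0.771 in
Excess rainfall: 12.750 − 0.771 = 11.979 in; P > Ia so Q > 0
Q: (58409/4876)² ÷ (77209/4876) = 3411611281/376471084 in (≈ 9.062 in)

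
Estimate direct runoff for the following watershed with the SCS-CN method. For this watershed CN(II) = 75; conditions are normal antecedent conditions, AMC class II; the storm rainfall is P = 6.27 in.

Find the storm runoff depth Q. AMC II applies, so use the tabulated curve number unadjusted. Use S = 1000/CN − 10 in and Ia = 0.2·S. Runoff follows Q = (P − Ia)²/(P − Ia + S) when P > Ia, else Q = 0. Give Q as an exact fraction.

CN(II) = 75; AMC II needs no correction.
Max retention: S = 1000/75 − 10 = 10/3 in (≈ 3.333 in)
Initial abstraction Ia = S/5 = (10/3)/5 = 2/3 ≈ 0.667 in
Since P=6.270 > Ia=0.667: effective rainfall P−Ia = 1681/300 in
Q: (1681/300)² ÷ (2681/300) = 2825761/804300 in (≈ 3.513 in)

Q = 2825761/804300 in ≈ 3.513 in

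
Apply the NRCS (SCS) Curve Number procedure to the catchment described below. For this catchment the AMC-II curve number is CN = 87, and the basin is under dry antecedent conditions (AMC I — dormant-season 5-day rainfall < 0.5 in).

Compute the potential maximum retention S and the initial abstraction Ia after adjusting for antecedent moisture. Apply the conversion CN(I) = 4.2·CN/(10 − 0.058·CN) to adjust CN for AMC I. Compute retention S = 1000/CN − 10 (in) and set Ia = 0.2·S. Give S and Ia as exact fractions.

Dry (AMC I): CN(I) = 4.2·87/(10 − 0.058·87) = (1827/5)/(2477/500) = 182700/2477 ≈ 73.759
S = 1000/(182700/2477) − 10 = 6500/1827 in ≈ 3.558 in
Ia = 0.2·(6500/1827) = 1300/1827 in ≈ 0.712 in

S = 6500/1827 in ≈ 3.558 in; Ia = 1300/1827 in ≈ 0.712 in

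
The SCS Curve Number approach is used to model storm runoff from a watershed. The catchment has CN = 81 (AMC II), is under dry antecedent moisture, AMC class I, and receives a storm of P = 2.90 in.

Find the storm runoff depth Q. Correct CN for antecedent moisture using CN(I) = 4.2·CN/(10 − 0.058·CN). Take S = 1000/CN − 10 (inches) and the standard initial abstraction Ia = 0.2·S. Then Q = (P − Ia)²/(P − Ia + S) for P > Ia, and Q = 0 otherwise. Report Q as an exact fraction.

Adjust CN=81 to AMC I: 4.2·81/(10 − 0.058·81) → (1701/5) ÷ (2651/500) = 170100/2651 ≈ 64.164
Retention S: 1000/CN − 10 with CN=64.164 → S = 9500/1701 ≈ 5.585 in
Initial abstraction Ia = S/5 = (9500/1701)/5 = 1900/1701 ≈ 1.117 in
Excess rainfall: 2.900 − 1.117 = 1.783 in; P > Ia so Q > 0
Q = (30329/17010)²/((30329/17010) + 9500/1701) = (919848241/289340100)/(125329/17010) = 919848241/2131846290 in ≈ 0.431 in

Q = 919848241/2131846290 in ≈ 0.431 in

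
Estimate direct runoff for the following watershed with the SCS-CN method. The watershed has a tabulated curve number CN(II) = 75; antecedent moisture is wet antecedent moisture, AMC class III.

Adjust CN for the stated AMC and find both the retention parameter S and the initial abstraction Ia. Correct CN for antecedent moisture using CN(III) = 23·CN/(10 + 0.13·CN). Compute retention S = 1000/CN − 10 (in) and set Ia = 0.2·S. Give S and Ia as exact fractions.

S = 100/69 in ≈ 1.449 in; Ia = 20/69 in ≈ 0.290 in

Adjust CN=75 to AMC III: 23·75/(10 + 0.13·75) → 1725 ÷ (79/4) = 6900/79 ≈ 87.342
Retention S: 1000/CN − 10 with CN=87.342 → S = 100/69 ≈ 1.449 in
Initial abstraction Ia = S/5 = (100/69)/5 = 20/69 ≈ 0.290 in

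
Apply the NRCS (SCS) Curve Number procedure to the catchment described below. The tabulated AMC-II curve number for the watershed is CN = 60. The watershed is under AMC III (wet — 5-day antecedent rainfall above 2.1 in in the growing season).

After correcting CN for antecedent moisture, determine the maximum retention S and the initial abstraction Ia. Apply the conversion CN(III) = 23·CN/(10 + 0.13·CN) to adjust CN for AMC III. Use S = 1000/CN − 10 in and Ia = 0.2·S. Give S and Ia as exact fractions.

Wet (AMC III): CN(III) = 23·60/(10 + 0.13·60) = 1380/(89/5) = 6900/89 ≈ 77.528
Max retention: S = 1000/(6900/89) − 10 = 200/69 in (≈ 2.899 in)
Ia = 0.2S: 0.2·2.899 = 0.580 in (exactly 40/69)

S = 200/69 in ≈ 2.899 in; Ia = 40/69 in ≈ 0.580 in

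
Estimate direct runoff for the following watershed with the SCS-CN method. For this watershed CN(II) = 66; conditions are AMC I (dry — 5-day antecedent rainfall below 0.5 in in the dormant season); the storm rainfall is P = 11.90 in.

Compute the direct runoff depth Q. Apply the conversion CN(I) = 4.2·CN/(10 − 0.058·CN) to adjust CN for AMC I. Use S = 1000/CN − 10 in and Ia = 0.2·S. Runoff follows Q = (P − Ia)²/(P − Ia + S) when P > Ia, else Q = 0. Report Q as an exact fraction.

Q = 252113417/61337430 in ≈ 4.110 in

CN(I) from CN(II)=66: (4.2·66)/(10 − 0.058·66) = 69300/1543 ≈ 44.913
Retention S: 1000/CN − 10 with CN=44.913 → S = 8500/693 ≈ 12.266 in
Ia = 0.2S: 0.2·12.266 = 2.453 in (exactly 1700/693)
Excess rainfall: 11.900 − 2.453 = 9.447 in; P > Ia so Q > 0
Q = (65467/6930)²/((65467/6930) + 8500/693) = (4285928089/48024900)/(150467/6930) = 252113417/61337430 in ≈ 4.110 in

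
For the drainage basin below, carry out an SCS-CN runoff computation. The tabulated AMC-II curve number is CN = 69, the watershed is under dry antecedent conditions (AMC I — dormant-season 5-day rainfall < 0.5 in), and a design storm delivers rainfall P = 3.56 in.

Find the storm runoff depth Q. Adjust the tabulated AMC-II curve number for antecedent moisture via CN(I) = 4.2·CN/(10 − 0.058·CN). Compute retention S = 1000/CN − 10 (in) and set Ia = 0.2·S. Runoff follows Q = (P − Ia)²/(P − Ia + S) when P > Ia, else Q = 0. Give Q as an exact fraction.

Q = 2648234521/15901362225 in ≈ 0.167 in

Dry (AMC I): CN(I) = 4.2·69/(10 − 0.058·69) = (1449/5)/(2999/500) = 144900/2999 ≈ 48.316
Max retention: S = 1000/(144900/2999) − 10 = 15500/1449 in (≈ 10.697 in)
Ia = 0.2S: 0.2·10.697 = 2.139 in (exactly 3100/1449)
Since P=3.560 > Ia=2.139: effective rainfall P−Ia = 51461/36225 in
Runoff Q = (P−Ia)²/(P−Ia+S) = (1.421)²/(1.421+10.697) = 2648234521/15901362225 ≈ 0.167 in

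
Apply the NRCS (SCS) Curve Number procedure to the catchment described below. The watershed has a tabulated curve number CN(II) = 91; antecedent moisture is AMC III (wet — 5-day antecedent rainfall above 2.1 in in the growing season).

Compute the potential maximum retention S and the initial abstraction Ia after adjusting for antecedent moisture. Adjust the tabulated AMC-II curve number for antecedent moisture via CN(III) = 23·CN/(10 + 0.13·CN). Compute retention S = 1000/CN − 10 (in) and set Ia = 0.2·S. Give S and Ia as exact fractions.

S = 900/2093 in ≈ 0.430 in; Ia = 180/2093 in ≈ 0.086 in

Adjust CN=91 to AMC III: 23·91/(10 + 0.13·91) → 2093 ÷ (2183/100) = 209300/2183 ≈ 95.877
Max retention: S = 1000/(209300/2183) − 10 = 900/2093 in (≈ 0.430 in)
Ia = 0.2S: 0.2·0.430 = 0.086 in (exactly 180/2093)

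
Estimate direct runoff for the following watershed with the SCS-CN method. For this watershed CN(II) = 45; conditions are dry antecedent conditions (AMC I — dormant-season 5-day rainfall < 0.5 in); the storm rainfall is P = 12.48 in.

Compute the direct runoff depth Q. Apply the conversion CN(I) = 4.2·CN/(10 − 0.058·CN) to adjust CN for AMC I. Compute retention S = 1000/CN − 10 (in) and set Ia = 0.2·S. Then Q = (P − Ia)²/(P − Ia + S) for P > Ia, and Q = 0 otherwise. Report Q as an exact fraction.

Q = 123779378/99796725 in ≈ 1.240 in

Adjust CN=45 to AMC I: 4.2·45/(10 − 0.058·45) → 189 ÷ (739/100) = 18900/739 ≈ 25.575
Max retention: S = 1000/(18900/739) − 10 = 5500/189 in (≈ 29.101 in)
Initial abstraction Ia = S/5 = (5500/189)/5 = 1100/189 ≈ 5.820 in
Excess rainfall: 12.480 − 5.820 = 6.660 in; P > Ia so Q > 0
Q: (31468/4725)² ÷ (168968/4725) = 123779378/99796725 in (≈ 1.240 in)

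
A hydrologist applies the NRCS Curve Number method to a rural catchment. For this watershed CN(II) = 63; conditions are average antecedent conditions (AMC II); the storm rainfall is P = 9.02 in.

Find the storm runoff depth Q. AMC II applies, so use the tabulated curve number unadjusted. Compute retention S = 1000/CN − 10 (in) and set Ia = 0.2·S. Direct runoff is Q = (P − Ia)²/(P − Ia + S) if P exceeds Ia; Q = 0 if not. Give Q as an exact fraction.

Q = 610732369/136120950 in ≈ 4.487 in

Average conditions: CN = 63 (no AMC adjustment).
Retention S: 1000/CN − 10 with CN=63.000 → S = 370/63 ≈ 5.873 in
Ia = 0.2·(370/63) = 74/63 in ≈ 1.175 in
Since P=9.020 > Ia=1.175: effective rainfall P−Ia = 24713/3150 in
Q: (24713/3150)² ÷ (43213/3150) = 610732369/136120950 in (≈ 4.487 in)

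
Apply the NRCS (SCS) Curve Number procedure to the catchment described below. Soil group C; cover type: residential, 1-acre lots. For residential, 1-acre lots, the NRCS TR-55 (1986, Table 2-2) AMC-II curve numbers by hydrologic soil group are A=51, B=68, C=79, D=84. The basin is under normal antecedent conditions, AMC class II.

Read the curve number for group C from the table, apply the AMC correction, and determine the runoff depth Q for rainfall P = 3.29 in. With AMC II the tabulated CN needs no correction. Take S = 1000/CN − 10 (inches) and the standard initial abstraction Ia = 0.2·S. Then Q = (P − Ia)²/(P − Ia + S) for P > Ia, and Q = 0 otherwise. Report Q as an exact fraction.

NRCS table: residential, 1-acre lots, soil group C → CN(II) = 79
AMC II — tabulated CN = 79 applies directly.
S = 1000/79 − 10 = 210/79 in ≈ 2.658 in
Initial abstraction Ia = S/5 = (210/79)/5 = 42/79 ≈ 0.532 in
Excess rainfall: 3.290 − 0.532 = 2.758 in; P > Ia so Q > 0
Q = (21791/7900)²/((21791/7900) + 210/79) = (474847681/62410000)/(42791/7900) = 67835383/48292700 in ≈ 1.405 in

Q = 67835383/48292700 in ≈ 1.405 in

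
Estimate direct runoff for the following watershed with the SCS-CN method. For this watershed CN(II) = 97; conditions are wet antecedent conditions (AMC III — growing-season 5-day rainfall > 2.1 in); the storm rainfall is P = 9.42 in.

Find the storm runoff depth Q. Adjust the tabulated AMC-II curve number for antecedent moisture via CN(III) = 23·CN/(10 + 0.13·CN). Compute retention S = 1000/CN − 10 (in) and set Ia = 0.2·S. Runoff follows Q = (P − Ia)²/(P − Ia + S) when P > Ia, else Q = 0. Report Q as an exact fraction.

Wet (AMC III): CN(III) = 23·97/(10 + 0.13·97) = 2231/(2261/100) = 223100/2261 ≈ 98.673
Max retention: S = 1000/(223100/2261) − 10 = 300/2231 in (≈ 0.134 in)
Initial abstraction Ia = S/5 = (300/2231)/5 = 60/2231 ≈ 0.027 in
Excess rainfall: 9.420 − 0.027 = 9.393 in; P > Ia so Q > 0
Runoff Q = (P−Ia)²/(P−Ia+S) = (9.393)²/(9.393+0.134) = 121987437289/13172827950 ≈ 9.261 in

Q = 121987437289/13172827950 in ≈ 9.261 in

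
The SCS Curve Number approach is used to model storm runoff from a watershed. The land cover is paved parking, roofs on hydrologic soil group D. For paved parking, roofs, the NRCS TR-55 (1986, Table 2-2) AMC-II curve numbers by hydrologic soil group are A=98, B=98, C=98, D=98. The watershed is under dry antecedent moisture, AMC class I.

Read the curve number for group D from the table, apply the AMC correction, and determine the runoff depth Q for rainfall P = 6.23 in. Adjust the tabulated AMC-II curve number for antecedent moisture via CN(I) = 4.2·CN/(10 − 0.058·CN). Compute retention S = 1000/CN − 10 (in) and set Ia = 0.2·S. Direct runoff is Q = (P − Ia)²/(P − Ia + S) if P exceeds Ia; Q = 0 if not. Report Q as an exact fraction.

NRCS table: paved parking, roofs, soil group D → CN(II) = 98
Adjust CN=98 to AMC I: 4.2·98/(10 − 0.058·98) → (2058/5) ÷ (1079/250) = 102900/1079 ≈ 95.366
S = 1000/(102900/1079) − 10 = 500/1029 in ≈ 0.486 in
Ia = 0.2·(500/1029) = 100/1029 in ≈ 0.097 in
P − Ia = 6.230 − 0.097 = 631067/102900 ≈ 6.133 in (> 0, runoff occurs)
Runoff Q = (P−Ia)²/(P−Ia+S) = (6.133)²/(6.133+0.486) = 398245558489/70081794300 ≈ 5.683 in

Q = 398245558489/70081794300 in ≈ 5.683 in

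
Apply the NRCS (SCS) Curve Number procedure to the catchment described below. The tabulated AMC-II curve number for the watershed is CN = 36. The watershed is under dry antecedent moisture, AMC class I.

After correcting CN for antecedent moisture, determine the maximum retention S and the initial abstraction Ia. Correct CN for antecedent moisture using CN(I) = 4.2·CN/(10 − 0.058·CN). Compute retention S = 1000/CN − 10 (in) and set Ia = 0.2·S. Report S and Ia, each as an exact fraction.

Dry (AMC I): CN(I) = 4.2·36/(10 − 0.058·36) = (756/5)/(989/125) = 18900/989 ≈ 19.110
Retention S: 1000/CN − 10 with CN=19.110 → S = 8000/189 ≈ 42.328 in
Initial abstraction Ia = S/5 = (8000/189)/5 = 1600/189 ≈ 8.466 in

S = 8000/189 in ≈ 42.328 in; Ia = 1600/189 in ≈ 8.466 in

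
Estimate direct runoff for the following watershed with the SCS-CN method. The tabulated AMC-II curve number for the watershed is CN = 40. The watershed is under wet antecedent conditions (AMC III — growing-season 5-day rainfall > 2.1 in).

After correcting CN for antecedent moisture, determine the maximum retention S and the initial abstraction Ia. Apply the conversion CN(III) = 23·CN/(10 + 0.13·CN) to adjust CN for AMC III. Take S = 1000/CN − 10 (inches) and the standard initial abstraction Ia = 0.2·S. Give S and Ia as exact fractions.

S = 150/23 in ≈ 6.522 in; Ia = 30/23 in ≈ 1.304 in

CN(III) from CN(II)=40: (23·40)/(10 + 0.13·40) = 1150/19 ≈ 60.526
Retention S: 1000/CN − 10 with CN=60.526 → S = 150/23 ≈ 6.522 in
Ia = 0.2S: 0.2·6.522 = 1.304 in (exactly 30/23)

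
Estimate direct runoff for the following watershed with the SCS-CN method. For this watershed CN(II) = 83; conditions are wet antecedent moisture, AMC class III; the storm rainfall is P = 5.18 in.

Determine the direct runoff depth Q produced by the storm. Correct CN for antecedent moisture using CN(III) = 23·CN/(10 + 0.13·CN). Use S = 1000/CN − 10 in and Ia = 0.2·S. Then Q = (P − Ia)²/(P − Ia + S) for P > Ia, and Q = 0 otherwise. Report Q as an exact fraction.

Adjust CN=83 to AMC III: 23·83/(10 + 0.13·83) → 1909 ÷ (2079/100) = 190900/2079 ≈ 91.823
Max retention: S = 1000/(190900/2079) − 10 = 1700/1909 in (≈ 0.891 in)
Initial abstraction Ia = S/5 = (1700/1909)/5 = 340/1909 ≈ 0.178 in
P − Ia = 5.180 − 0.178 = 477431/95450 ≈ 5.002 in (> 0, runoff occurs)
Q = (477431/95450)²/((477431/95450) + 1700/1909) = (227940359761/9110702500)/(562431/95450) = 227940359761/53684038950 in ≈ 4.246 in

Q = 227940359761/53684038950 in ≈ 4.246 in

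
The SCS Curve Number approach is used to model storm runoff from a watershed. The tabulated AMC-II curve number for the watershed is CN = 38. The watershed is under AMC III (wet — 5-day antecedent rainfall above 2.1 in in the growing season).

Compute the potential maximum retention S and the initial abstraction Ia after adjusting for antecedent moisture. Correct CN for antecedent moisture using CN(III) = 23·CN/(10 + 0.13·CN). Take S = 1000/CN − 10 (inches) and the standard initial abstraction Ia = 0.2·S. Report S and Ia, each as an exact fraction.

S = 3100/437 in ≈ 7.094 in; Ia = 620/437 in ≈ 1.419 in

Adjust CN=38 to AMC III: 23·38/(10 + 0.13·38) → 874 ÷ (747/50) = 43700/747 ≈ 58.501
Retention S: 1000/CN − 10 with CN=58.501 → S = 3100/437 ≈ 7.094 in
Initial abstraction Ia = S/5 = (3100/437)/5 = 620/437 ≈ 1.419 in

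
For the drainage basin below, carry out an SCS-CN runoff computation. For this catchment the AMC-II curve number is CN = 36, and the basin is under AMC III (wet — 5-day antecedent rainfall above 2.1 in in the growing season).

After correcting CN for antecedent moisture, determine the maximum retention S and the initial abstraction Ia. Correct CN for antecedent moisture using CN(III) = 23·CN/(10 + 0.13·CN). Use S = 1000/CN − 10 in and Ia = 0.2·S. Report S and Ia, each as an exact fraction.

S = 1600/207 in ≈ 7.729 in; Ia = 320/207 in ≈ 1.546 in

CN(III) from CN(II)=36: (23·36)/(10 + 0.13·36) = 20700/367 ≈ 56.403
Retention S: 1000/CN − 10 with CN=56.403 → S = 1600/207 ≈ 7.729 in
Ia = 0.2·(1600/207) = 320/207 in ≈ 1.546 in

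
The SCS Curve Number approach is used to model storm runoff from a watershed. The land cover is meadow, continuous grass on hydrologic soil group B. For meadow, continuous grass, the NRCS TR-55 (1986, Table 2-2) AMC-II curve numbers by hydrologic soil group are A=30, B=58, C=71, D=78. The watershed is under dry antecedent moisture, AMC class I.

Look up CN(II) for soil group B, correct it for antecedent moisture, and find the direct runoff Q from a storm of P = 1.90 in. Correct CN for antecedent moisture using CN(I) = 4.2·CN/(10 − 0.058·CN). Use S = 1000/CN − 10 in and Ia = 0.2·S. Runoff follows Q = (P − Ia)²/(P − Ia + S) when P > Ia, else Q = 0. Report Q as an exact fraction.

Q = 0 in ≈ 0.000 in

NRCS table: meadow, continuous grass, soil group B → CN(II) = 58
CN(I) from CN(II)=58: (4.2·58)/(10 − 0.058·58) = 2900/79 ≈ 36.709
Max retention: S = 1000/(2900/79) − 10 = 500/29 in (≈ 17.241 in)
Initial abstraction Ia = S/5 = (500/29)/5 = 100/29 ≈ 3.448 in
P = 1.900 ≤ Ia = 3.448 in: entire storm abstracted, Q = 0.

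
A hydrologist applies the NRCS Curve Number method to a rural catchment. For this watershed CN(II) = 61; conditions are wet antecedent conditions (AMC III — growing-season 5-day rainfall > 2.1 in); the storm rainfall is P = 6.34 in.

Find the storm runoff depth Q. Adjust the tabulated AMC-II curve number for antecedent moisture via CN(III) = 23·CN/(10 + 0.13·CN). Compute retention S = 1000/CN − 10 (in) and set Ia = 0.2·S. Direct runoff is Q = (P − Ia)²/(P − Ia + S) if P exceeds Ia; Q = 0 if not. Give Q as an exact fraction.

Adjust CN=61 to AMC III: 23·61/(10 + 0.13·61) → 1403 ÷ (1793/100) = 140300/1793 ≈ 78.249
Retention S: 1000/CN − 10 with CN=78.249 → S = 3900/1403 ≈ 2.780 in
Ia = 0.2S: 0.2·2.780 = 0.556 in (exactly 780/1403)
Since P=6.340 > Ia=0.556: effective rainfall P−Ia = 405751/70150 in
Q: (405751/70150)² ÷ (600751/70150) = 164633874001/42142682650 in (≈ 3.907 in)

Q = 164633874001/42142682650 in ≈ 3.907 in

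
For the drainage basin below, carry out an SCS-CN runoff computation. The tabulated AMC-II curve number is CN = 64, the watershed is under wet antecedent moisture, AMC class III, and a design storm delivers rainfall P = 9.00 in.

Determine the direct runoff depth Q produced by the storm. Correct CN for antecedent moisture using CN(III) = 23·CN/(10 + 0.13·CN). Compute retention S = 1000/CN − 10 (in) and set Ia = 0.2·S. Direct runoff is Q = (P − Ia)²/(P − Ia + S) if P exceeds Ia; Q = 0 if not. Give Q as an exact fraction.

CN(III) from CN(II)=64: (23·64)/(10 + 0.13·64) = 18400/229 ≈ 80.349
Retention S: 1000/CN − 10 with CN=80.349 → S = 225/92 ≈ 2.446 in
Ia = 0.2·(225/92) = 45/92 in ≈ 0.489 in
P − Ia = 9.000 − 0.489 = 783/92 ≈ 8.511 in (> 0, runoff occurs)
Runoff Q = (P−Ia)²/(P−Ia+S) = (8.511)²/(8.511+2.446) = 68121/10304 ≈ 6.611 in

Q = 68121/10304 in ≈ 6.611 in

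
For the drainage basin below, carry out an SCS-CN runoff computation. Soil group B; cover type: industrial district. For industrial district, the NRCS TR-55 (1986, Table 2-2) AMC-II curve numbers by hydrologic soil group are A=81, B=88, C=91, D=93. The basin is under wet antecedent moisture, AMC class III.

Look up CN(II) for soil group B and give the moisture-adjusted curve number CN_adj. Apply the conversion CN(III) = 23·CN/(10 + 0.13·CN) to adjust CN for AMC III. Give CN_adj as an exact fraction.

CN_adj = 6325/67 ≈ 94.403

NRCS table: industrial district, soil group B → CN(II) = 88
Wet (AMC III): CN(III) = 23·88/(10 + 0.13·88) = 2024/(536/25) = 6325/67 ≈ 94.403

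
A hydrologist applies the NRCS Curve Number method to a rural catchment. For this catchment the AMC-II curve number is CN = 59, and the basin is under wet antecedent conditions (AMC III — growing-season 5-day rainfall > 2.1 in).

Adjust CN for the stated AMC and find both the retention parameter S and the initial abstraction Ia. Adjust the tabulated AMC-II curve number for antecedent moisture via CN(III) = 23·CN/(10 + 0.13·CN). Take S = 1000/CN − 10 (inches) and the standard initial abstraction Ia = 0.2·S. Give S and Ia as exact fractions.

Adjust CN=59 to AMC III: 23·59/(10 + 0.13·59) → 1357 ÷ (1767/100) = 135700/1767 ≈ 76.797
S = 1000/(135700/1767) − 10 = 4100/1357 in ≈ 3.021 in
Ia = 0.2S: 0.2·3.021 = 0.604 in (exactly 820/1357)

S = 4100/1357 in ≈ 3.021 in; Ia = 820/1357 in ≈ 0.604 in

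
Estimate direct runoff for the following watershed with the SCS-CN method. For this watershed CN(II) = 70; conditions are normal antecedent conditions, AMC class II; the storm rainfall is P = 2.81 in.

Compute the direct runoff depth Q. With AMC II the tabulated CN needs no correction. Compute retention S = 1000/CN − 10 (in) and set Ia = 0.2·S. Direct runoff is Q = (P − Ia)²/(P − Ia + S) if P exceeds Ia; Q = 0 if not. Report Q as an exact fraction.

Q = 1868689/3056900 in ≈ 0.611 in

Average conditions: CN = 70 (no AMC adjustment).
Max retention: S = 1000/70 − 10 = 30/7 in (≈ 4.286 in)
Ia = 0.2S: 0.2·4.286 = 0.857 in (exactly 6/7)
Since P=2.810 > Ia=0.857: effective rainfall P−Ia = 1367/700 in
Runoff Q = (P−Ia)²/(P−Ia+S) = (1.953)²/(1.953+4.286) = 1868689/3056900 ≈ 0.611 in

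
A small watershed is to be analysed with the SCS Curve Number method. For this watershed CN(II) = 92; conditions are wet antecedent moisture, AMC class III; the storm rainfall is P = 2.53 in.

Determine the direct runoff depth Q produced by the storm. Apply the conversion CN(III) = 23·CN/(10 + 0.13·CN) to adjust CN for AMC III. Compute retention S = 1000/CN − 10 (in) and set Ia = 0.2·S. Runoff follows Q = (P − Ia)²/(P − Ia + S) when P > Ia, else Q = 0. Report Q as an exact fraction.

Q = 16857646569/7926377300 in ≈ 2.127 in

CN(III) from CN(II)=92: (23·92)/(10 + 0.13·92) = 52900/549 ≈ 96.357
Max retention: S = 1000/(52900/549) − 10 = 200/529 in (≈ 0.378 in)
Initial abstraction Ia = S/5 = (200/529)/5 = 40/529 ≈ 0.076 in
Since P=2.530 > Ia=0.076: effective rainfall P−Ia = 129837/52900 in
Q: (129837/52900)² ÷ (149837/52900) = 16857646569/7926377300 in (≈ 2.127 in)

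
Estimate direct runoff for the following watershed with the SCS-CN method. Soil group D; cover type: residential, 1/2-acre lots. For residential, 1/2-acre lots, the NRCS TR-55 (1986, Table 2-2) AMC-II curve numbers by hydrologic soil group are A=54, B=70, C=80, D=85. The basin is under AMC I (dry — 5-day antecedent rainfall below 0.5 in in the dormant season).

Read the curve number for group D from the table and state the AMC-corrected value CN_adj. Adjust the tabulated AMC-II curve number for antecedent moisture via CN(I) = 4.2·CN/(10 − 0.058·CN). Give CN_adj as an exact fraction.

NRCS table: residential, 1/2-acre lots, soil group D → CN(II) = 85
Dry (AMC I): CN(I) = 4.2·85/(10 − 0.058·85) = 357/(507/100) = 11900/169 ≈ 70.414

CN_adj = 11900/169 ≈ 70.414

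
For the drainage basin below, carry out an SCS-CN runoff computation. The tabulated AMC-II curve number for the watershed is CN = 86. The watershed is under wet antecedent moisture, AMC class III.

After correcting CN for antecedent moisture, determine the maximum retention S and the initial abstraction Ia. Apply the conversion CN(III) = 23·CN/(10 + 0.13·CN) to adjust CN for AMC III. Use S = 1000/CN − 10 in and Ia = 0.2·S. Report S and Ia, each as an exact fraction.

Wet (AMC III): CN(III) = 23·86/(10 + 0.13·86) = 1978/(1059/50) = 98900/1059 ≈ 93.390
Max retention: S = 1000/(98900/1059) − 10 = 700/989 in (≈ 0.708 in)
Initial abstraction Ia = S/5 = (700/989)/5 = 140/989 ≈ 0.142 in

S = 700/989 in ≈ 0.708 in; Ia = 140/989 in ≈ 0.142 in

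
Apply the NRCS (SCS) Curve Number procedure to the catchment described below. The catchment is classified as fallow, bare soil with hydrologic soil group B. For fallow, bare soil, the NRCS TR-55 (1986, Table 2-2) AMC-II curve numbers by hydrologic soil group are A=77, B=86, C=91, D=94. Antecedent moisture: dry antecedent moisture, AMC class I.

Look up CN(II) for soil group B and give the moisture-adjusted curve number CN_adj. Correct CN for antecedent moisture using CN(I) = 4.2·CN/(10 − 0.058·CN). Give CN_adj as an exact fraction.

CN_adj = 12900/179 ≈ 72.067

NRCS table: fallow, bare soil, soil group B → CN(II) = 86
Dry (AMC I): CN(I) = 4.2·86/(10 − 0.058·86) = (1806/5)/(1253/250) = 12900/179 ≈ 72.067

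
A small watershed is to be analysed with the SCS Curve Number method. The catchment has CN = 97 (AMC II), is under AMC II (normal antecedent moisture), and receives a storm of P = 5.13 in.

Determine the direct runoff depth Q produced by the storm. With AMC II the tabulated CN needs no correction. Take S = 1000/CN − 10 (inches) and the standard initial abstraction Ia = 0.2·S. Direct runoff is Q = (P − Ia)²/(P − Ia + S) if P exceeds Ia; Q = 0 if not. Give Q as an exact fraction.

CN(II) = 97; AMC II needs no correction.
Max retention: S = 1000/97 − 10 = 30/97 in (≈ 0.309 in)
Ia = 0.2S: 0.2·0.309 = 0.062 in (exactly 6/97)
Since P=5.130 > Ia=0.062: effective rainfall P−Ia = 49161/9700 in
Runoff Q = (P−Ia)²/(P−Ia+S) = (5.068)²/(5.068+0.309) = 805601307/168653900 ≈ 4.777 in

Q = 805601307/168653900 in ≈ 4.777 in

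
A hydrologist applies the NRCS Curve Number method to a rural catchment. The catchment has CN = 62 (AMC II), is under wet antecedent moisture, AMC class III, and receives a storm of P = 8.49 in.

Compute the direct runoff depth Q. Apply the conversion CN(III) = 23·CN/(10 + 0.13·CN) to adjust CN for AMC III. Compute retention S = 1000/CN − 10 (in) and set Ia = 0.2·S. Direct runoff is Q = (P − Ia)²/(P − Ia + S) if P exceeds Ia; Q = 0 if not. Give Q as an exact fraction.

Q = 321871271569/53998128100 in ≈ 5.961 in

Wet (AMC III): CN(III) = 23·62/(10 + 0.13·62) = 1426/(903/50) = 71300/903 ≈ 78.959
S = 1000/(71300/903) − 10 = 1900/713 in ≈ 2.665 in
Ia = 0.2S: 0.2·2.665 = 0.533 in (exactly 380/713)
Since P=8.490 > Ia=0.533: effective rainfall P−Ia = 567337/71300 in
Runoff Q = (P−Ia)²/(P−Ia+S) = (7.957)²/(7.957+2.665) = 321871271569/53998128100 ≈ 5.961 in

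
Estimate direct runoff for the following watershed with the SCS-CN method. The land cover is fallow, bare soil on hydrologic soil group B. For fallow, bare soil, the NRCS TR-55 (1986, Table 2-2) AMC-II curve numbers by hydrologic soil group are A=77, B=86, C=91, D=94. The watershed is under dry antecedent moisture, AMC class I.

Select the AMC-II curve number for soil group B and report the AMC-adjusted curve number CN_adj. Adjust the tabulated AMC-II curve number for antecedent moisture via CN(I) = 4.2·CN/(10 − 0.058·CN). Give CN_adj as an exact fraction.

NRCS table: fallow, bare soil, soil group B → CN(II) = 86
CN(I) from CN(II)=86: (4.2·86)/(10 − 0.058·86) = 12900/179 ≈ 72.067

CN_adj = 12900/179 ≈ 72.067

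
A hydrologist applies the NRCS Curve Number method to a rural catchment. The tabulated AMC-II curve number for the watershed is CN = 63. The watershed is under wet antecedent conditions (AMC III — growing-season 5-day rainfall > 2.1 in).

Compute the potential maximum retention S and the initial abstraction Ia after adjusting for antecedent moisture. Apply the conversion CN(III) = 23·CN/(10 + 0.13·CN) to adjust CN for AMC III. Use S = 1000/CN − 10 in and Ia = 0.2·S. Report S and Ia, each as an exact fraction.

S = 3700/1449 in ≈ 2.553 in; Ia = 740/1449 in ≈ 0.511 in

Wet (AMC III): CN(III) = 23·63/(10 + 0.13·63) = 1449/(1819/100) = 144900/1819 ≈ 79.659
Max retention: S = 1000/(144900/1819) − 10 = 3700/1449 in (≈ 2.553 in)
Ia = 0.2S: 0.2·2.553 = 0.511 in (exactly 740/1449)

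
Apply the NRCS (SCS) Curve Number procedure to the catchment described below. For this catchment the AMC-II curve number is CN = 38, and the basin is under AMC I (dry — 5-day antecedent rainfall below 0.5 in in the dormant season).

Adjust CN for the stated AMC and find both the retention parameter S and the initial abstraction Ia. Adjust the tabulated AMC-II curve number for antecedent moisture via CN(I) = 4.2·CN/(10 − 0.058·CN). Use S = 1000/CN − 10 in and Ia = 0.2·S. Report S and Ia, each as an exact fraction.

S = 15500/399 in ≈ 38.847 in; Ia = 3100/399 in ≈ 7.769 in

Adjust CN=38 to AMC I: 4.2·38/(10 − 0.058·38) → (798/5) ÷ (1949/250) = 39900/1949 ≈ 20.472
Max retention: S = 1000/(39900/1949) − 10 = 15500/399 in (≈ 38.847 in)
Ia = 0.2S: 0.2·38.847 = 7.769 in (exactly 3100/399)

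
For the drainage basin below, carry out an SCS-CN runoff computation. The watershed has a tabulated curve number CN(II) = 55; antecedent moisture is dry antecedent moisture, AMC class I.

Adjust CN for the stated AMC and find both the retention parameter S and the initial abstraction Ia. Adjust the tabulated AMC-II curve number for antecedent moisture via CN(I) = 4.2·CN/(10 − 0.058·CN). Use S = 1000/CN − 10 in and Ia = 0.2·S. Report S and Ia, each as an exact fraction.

S = 1500/77 in ≈ 19.481 in; Ia = 300/77 in ≈ 3.896 in

Adjust CN=55 to AMC I: 4.2·55/(10 − 0.058·55) → 231 ÷ (681/100) = 7700/227 ≈ 33.921
Retention S: 1000/CN − 10 with CN=33.921 → S = 1500/77 ≈ 19.481 in
Ia = 0.2·(1500/77) = 300/77 in ≈ 3.896 in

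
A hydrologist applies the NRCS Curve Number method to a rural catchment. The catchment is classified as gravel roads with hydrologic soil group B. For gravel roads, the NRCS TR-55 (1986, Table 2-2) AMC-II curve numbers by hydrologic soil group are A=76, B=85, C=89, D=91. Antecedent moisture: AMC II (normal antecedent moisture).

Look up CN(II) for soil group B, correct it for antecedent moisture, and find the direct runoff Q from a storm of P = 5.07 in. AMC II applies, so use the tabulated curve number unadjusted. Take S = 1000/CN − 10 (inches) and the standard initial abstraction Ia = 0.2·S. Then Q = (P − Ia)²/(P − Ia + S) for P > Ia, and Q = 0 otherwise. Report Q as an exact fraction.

Q = 21434787/6244100 in ≈ 3.433 in

NRCS table: gravel roads, soil group B → CN(II) = 85
AMC II — tabulated CN = 85 applies directly.
Retention S: 1000/CN − 10 with CN=85.000 → S = 30/17 ≈ 1.765 in
Ia = 0.2·(30/17) = 6/17 in ≈ 0.353 in
Since P=5.070 > Ia=0.353: effective rainfall P−Ia = 8019/1700 in
Q: (8019/1700)² ÷ (11019/1700) = 21434787/6244100 in (≈ 3.433 in)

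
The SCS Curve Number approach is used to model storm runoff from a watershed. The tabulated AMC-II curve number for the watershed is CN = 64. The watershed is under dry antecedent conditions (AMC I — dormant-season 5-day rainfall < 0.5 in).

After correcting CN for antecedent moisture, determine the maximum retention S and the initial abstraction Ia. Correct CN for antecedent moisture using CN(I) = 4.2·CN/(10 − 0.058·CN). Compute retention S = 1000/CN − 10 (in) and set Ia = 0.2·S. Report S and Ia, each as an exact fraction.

S = 375/28 in ≈ 13.393 in; Ia = 75/28 in ≈ 2.679 in

CN(I) from CN(II)=64: (4.2·64)/(10 − 0.058·64) = 5600/131 ≈ 42.748
Max retention: S = 1000/(5600/131) − 10 = 375/28 in (≈ 13.393 in)
Ia = 0.2S: 0.2·13.393 = 2.679 in (exactly 75/28)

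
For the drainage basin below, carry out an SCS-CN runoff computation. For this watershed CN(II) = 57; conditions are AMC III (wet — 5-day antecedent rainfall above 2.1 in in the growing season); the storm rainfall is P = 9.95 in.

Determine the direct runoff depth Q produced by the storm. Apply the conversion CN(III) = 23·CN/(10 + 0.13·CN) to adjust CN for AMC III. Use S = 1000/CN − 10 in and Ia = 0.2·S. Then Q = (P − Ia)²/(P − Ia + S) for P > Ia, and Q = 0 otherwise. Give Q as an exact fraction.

Q = 59384328721/8644445580 in ≈ 6.870 in

Adjust CN=57 to AMC III: 23·57/(10 + 0.13·57) → 1311 ÷ (1741/100) = 131100/1741 ≈ 75.302
S = 1000/(131100/1741) − 10 = 4300/1311 in ≈ 3.280 in
Initial abstraction Ia = S/5 = (4300/1311)/5 = 860/1311 ≈ 0.656 in
Since P=9.950 > Ia=0.656: effective rainfall P−Ia = 243689/26220 in
Q: (243689/26220)² ÷ (329689/26220) = 59384328721/8644445580 in (≈ 6.870 in)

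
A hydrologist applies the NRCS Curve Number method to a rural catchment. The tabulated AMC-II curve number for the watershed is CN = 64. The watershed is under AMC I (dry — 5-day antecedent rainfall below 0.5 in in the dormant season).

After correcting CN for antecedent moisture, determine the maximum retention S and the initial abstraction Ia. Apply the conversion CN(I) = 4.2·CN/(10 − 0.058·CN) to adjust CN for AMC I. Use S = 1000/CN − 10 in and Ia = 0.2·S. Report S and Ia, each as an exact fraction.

S = 375/28 in ≈ 13.393 in; Ia = 75/28 in ≈ 2.679 in

Adjust CN=64 to AMC I: 4.2·64/(10 − 0.058·64) → (1344/5) ÷ (786/125) = 5600/131 ≈ 42.748
S = 1000/(5600/131) − 10 = 375/28 in ≈ 13.393 in
Ia = 0.2S: 0.2·13.393 = 2.679 in (exactly 75/28)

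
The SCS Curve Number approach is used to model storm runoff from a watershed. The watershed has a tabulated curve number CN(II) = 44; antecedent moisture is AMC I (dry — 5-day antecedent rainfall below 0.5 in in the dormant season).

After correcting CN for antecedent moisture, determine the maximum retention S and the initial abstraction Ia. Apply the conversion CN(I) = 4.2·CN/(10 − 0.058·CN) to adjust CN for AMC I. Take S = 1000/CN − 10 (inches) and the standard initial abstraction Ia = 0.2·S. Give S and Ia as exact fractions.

Dry (AMC I): CN(I) = 4.2·44/(10 − 0.058·44) = (924/5)/(931/125) = 3300/133 ≈ 24.812
Max retention: S = 1000/(3300/133) − 10 = 1000/33 in (≈ 30.303 in)
Ia = 0.2S: 0.2·30.303 = 6.061 in (exactly 200/33)

S = 1000/33 in ≈ 30.303 in; Ia = 200/33 in ≈ 6.061 in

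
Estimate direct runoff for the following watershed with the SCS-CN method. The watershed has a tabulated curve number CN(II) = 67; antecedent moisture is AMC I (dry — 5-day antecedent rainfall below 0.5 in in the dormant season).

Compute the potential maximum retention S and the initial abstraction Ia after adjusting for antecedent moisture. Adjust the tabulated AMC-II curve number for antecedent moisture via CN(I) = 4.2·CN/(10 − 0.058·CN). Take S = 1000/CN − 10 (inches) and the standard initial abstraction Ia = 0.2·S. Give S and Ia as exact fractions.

S = 5500/469 in ≈ 11.727 in; Ia = 1100/469 in ≈ 2.345 in

Dry (AMC I): CN(I) = 4.2·67/(10 − 0.058·67) = (1407/5)/(3057/500) = 46900/1019 ≈ 46.026
Retention S: 1000/CN − 10 with CN=46.026 → S = 5500/469 ≈ 11.727 in
Ia = 0.2S: 0.2·11.727 = 2.345 in (exactly 1100/469)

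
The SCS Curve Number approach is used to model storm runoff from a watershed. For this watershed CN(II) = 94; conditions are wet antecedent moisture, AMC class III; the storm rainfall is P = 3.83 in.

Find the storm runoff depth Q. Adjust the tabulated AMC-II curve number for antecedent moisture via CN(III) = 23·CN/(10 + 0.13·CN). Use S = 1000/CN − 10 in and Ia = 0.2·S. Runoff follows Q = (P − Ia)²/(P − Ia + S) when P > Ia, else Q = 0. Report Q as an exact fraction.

Q = 166482768529/47350286300 in ≈ 3.516 in

Adjust CN=94 to AMC III: 23·94/(10 + 0.13·94) → 2162 ÷ (1111/50) = 108100/1111 ≈ 97.300
Max retention: S = 1000/(108100/1111) − 10 = 300/1081 in (≈ 0.278 in)
Initial abstraction Ia = S/5 = (300/1081)/5 = 60/1081 ≈ 0.056 in
Since P=3.830 > Ia=0.056: effective rainfall P−Ia = 408023/108100 in
Q = (408023/108100)²/((408023/108100) + 300/1081) = (166482768529/11685610000)/(438023/108100) = 166482768529/47350286300 in ≈ 3.516 in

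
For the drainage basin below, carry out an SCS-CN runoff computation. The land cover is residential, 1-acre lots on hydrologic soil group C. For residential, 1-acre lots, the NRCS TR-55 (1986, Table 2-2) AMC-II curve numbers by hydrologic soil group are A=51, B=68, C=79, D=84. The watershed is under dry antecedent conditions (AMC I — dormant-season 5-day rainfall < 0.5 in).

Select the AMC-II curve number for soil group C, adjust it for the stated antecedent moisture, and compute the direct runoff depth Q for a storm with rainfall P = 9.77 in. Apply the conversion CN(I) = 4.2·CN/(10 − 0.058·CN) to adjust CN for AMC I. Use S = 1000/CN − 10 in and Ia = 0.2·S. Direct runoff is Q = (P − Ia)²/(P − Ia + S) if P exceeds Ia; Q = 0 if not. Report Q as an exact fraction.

Q = 4513555489/925745700 in ≈ 4.876 in

NRCS table: residential, 1-acre lots, soil group C → CN(II) = 79
Adjust CN=79 to AMC I: 4.2·79/(10 − 0.058·79) → (1659/5) ÷ (2709/500) = 7900/129 ≈ 61.240
Retention S: 1000/CN − 10 with CN=61.240 → S = 500/79 ≈ 6.329 in
Initial abstraction Ia = S/5 = (500/79)/5 = 100/79 ≈ 1.266 in
Excess rainfall: 9.770 − 1.266 = 8.504 in; P > Ia so Q > 0
Q = (67183/7900)²/((67183/7900) + 500/79) = (4513555489/62410000)/(117183/7900) = 4513555489/925745700 in ≈ 4.876 in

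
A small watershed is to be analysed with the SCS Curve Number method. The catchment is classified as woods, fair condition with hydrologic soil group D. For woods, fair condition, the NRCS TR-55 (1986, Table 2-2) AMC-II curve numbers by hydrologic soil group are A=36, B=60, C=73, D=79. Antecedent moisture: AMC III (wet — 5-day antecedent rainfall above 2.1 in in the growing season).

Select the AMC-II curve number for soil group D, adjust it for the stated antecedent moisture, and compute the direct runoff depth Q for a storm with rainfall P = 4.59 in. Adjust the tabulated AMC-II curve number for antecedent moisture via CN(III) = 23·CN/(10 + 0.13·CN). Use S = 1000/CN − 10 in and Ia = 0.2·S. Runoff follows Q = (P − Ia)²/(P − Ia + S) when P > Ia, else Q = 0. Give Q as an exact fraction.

Q = 209089584003/60687981700 in ≈ 3.445 in

NRCS table: woods, fair condition, soil group D → CN(II) = 79
CN(III) from CN(II)=79: (23·79)/(10 + 0.13·79) = 181700/2027 ≈ 89.640
Retention S: 1000/CN − 10 with CN=89.640 → S = 2100/1817 ≈ 1.156 in
Ia = 0.2·(2100/1817) = 420/1817 in ≈ 0.231 in
Excess rainfall: 4.590 − 0.231 = 4.359 in; P > Ia so Q > 0
Q = (792003/181700)²/((792003/181700) + 2100/1817) = (627268752009/33014890000)/(1002003/181700) = 209089584003/60687981700 in ≈ 3.445 in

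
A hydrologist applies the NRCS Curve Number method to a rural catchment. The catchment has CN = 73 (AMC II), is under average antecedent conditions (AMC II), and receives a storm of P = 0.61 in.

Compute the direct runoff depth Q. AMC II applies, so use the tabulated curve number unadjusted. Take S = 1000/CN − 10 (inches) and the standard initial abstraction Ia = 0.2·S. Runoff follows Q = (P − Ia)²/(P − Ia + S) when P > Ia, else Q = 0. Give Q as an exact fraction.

CN(II) = 73; AMC II needs no correction.
Max retention: S = 1000/73 − 10 = 270/73 in (≈ 3.699 in)
Initial abstraction Ia = S/5 = (270/73)/5 = 54/73 ≈ 0.740 in
P = 0.610 ≤ Ia = 0.740 in: entire storm abstracted, Q = 0.

Q = 0 in ≈ 0.000 in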